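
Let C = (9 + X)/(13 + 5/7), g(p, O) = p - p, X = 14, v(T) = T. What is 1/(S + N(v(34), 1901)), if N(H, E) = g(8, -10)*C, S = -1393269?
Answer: -1/1393269 ≈ -7.1774e-7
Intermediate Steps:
g(p, O) = 0
C = 161/96 (C = (9 + 14)/(13 + 5/7) = 23/(13 + 5*(1/7)) = 23/(13 + 5/7) = 23/(96/7) = 23*(7/96) = 161/96 ≈ 1.6771)
N(H, E) = 0 (N(H, E) = 0*(161/96) = 0)
1/(S + N(v(34), 1901)) = 1/(-1393269 + 0) = 1/(-1393269) = -1/1393269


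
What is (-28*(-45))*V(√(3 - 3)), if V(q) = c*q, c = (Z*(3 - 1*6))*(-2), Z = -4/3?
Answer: 0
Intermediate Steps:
Z = -4/3 (Z = -4*⅓ = -4/3 ≈ -1.3333)
c = -8 (c = -4*(3 - 1*6)/3*(-2) = -4*(3 - 6)/3*(-2) = -4/3*(-3)*(-2) = 4*(-2) = -8)
V(q) = -8*q
(-28*(-45))*V(√(3 - 3)) = (-28*(-45))*(-8*√(3 - 3)) = 1260*(-8*√0) = 1260*(-8*0) = 1260*0 = 0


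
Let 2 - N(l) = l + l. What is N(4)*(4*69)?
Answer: -1656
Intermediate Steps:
N(l) = 2 - 2*l (N(l) = 2 - (l + l) = 2 - 2*l)
N(4)*(4*69) = (2 - 2*4)*(4*69) = (2 - 8)*276 = -6*276 = -1656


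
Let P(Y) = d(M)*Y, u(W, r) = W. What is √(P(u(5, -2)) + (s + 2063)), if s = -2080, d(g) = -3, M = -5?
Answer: 4*I*√2 ≈ 5.6569*I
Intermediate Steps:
P(Y) = -3*Y
√(P(u(5, -2)) + (s + 2063)) = √(-3*5 + (-2080 + 2063)) = √(-15 - 17) = √(-32) = 4*I*√2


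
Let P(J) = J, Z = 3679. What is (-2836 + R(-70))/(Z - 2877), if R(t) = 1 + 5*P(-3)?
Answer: -1425/401 ≈ -3.5536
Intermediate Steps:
R(t) = -14 (R(t) = 1 + 5*(-3) = 1 - 15 = -14)
(-2836 + R(-70))/(Z - 2877) = (-2836 - 14)/(3679 - 2877) = -2850/802 = -2850*1/802 = -1425/401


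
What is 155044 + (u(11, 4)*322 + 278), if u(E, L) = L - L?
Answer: 155322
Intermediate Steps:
u(E, L) = 0
155044 + (u(11, 4)*322 + 278) = 155044 + (0*322 + 278) = 155044 + (0 + 278) = 155044 + 278 = 155322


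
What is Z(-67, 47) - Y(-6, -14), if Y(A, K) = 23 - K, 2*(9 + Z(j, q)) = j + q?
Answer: -56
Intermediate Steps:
Z(j, q) = -9 + j/2 + q/2 (Z(j, q) = -9 + (j + q)/2 = -9 + (j/2 + q/2) = -9 + j/2 + q/2)
Z(-67, 47) - Y(-6, -14) = (-9 + (½)*(-67) + (½)*47) - (23 - 1*(-14)) = (-9 - 67/2 + 47/2) - (23 + 14) = -19 - 1*37 = -19 - 37 = -56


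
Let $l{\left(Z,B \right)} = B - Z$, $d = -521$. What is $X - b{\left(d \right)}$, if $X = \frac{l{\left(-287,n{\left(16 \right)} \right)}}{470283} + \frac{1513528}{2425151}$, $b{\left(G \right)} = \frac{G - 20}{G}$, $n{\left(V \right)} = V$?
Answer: $- \frac{81930280194112}{198068098969631} \approx -0.41365$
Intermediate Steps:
$b{\left(G \right)} = \frac{-20 + G}{G}$ ($b{\left(G \right)} = \frac{G - 20}{G} = \frac{-20 + G}{G}$)
$X = \frac{237507103059}{380169095911}$ ($X = \frac{16 - -287}{470283} + \frac{1513528}{2425151} = \left(16 + 287\right) \frac{1}{470283} + 1513528 \cdot \frac{1}{2425151} = 303 \cdot \frac{1}{470283} + \frac{1513528}{2425151} = \frac{101}{156761} + \frac{1513528}{2425151} = \frac{237507103059}{380169095911} \approx 0.62474$)
$X - b{\left(d \right)} = \frac{237507103059}{380169095911} - \frac{-20 - 521}{-521} = \frac{237507103059}{380169095911} - \left(- \frac{1}{521}\right) \left(-541\right) = \frac{237507103059}{380169095911} - \frac{541}{521} = - \frac{81930280194112}{198068098969631}$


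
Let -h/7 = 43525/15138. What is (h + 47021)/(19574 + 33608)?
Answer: 711499223/805069116 ≈ 0.88377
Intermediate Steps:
h = -304675/15138 ≈ -20.126
(h + 47021)/(19574 + 33608) = (-304675/15138 + 47021)/(19574 + 33608) = (711499223/15138)/53182 = (711499223/15138)*(1/53182) = 711499223/805069116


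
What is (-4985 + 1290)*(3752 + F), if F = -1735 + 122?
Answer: -7903605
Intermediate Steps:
F = -1613
(-4985 + 1290)*(3752 + F) = (-4985 + 1290)*(3752 - 1613) = -3695*2139 = -7903605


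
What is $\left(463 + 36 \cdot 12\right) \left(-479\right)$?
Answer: $-428705$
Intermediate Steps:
$\left(463 + 36 \cdot 12\right) \left(-479\right) = \left(463 + 432\right) \left(-479\right) = 895 \left(-479\right) = -428705$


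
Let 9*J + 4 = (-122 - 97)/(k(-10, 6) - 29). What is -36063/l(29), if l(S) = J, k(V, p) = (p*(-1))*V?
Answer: 10061577/343 ≈ 29334.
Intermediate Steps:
k(V, p) = -V*p (k(V, p) = (-p)*V = -V*p)
J = -343/279 (J = -4/9 + ((-122 - 97)/(-1*(-10)*6 - 29))/9 = -4/9 + (-219/(60 - 29))/9 = -4/9 + (-219/31)/9 = -4/9 + (-219*1/31)/9 = -4/9 + (⅑)*(-219/31) = -4/9 - 73/93 = -343/279 ≈ -1.2294)
l(S) = -343/279
-36063/l(29) = -36063/(-343/279) = -36063*(-279/343) = 10061577/343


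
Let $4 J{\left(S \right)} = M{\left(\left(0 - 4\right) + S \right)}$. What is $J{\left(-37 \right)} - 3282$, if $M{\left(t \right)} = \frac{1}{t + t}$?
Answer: $- \frac{1076497}{328} \approx -3282.0$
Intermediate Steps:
$M{\left(t \right)} = \frac{1}{2 t}$
$J{\left(S \right)} = \frac{1}{8 \left(-4 + S\right)}$ ($J{\left(S \right)} = \frac{\frac{1}{2} \frac{1}{\left(0 - 4\right) + S}}{4} = \frac{\frac{1}{2} \frac{1}{-4 + S}}{4} = \frac{1}{8 \left(-4 + S\right)}$)
$J{\left(-37 \right)} - 3282 = \frac{1}{8 \left(-4 - 37\right)} - 3282 = \frac{1}{8 \left(-41\right)} - 3282 = \frac{1}{8} \left(- \frac{1}{41}\right) - 3282 = - \frac{1}{328} - 3282 = - \frac{1076497}{328}$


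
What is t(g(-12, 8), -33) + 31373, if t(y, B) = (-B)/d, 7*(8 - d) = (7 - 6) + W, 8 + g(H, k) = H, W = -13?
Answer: 2133595/68 ≈ 31376.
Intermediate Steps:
g(H, k) = -8 + H
d = 68/7 (d = 8 - ((7 - 6) - 13)/7 = 8 - (1 - 13)/7 = 8 - 1/7*(-12) = 8 + 12/7 = 68/7 ≈ 9.7143)
t(y, B) = -7*B/68 (t(y, B) = (-B)/(68/7) = -B*(7/68) = -7*B/68)
t(g(-12, 8), -33) + 31373 = -7/68*(-33) + 31373 = 231/68 + 31373 = 2133595/68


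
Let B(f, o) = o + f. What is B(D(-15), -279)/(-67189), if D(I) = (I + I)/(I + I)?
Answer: 278/67189 ≈ 0.0041376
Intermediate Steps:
D(I) = 1 (D(I) = (2*I)/((2*I)) = (2*I)*(1/(2*I)) = 1)
B(f, o) = f + o
B(D(-15), -279)/(-67189) = (1 - 279)/(-67189) = -278*(-1/67189) = 278/67189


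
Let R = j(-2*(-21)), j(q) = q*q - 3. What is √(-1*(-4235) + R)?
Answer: 2*√1499 ≈ 77.434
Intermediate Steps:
j(q) = -3 + q² (j(q) = q² - 3 = -3 + q²)
R = 1761 (R = -3 + (-2*(-21))² = -3 + 42² = -3 + 1764 = 1761)
√(-1*(-4235) + R) = √(-1*(-4235) + 1761) = √(4235 + 1761) = √5996 = 2*√1499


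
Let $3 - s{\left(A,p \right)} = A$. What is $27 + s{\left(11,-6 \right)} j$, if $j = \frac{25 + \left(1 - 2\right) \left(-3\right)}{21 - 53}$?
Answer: $34$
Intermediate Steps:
$s{\left(A,p \right)} = 3 - A$
$j = - \frac{7}{8}$ ($j = \frac{25 - -3}{-32} = \left(25 + 3\right) \left(- \frac{1}{32}\right) = 28 \left(- \frac{1}{32}\right) = - \frac{7}{8} \approx -0.875$)
$27 + s{\left(11,-6 \right)} j = 27 + \left(3 - 11\right) \left(- \frac{7}{8}\right) = 27 - -7 = 27 + 7 = 34$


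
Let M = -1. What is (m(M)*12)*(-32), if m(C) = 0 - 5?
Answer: 1920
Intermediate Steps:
m(C) = -5
(m(M)*12)*(-32) = -5*12*(-32) = -60*(-32) = 1920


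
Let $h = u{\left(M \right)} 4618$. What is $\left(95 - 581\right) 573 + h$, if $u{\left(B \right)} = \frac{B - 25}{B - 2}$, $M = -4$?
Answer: $- \frac{768473}{3} \approx -2.5616 \cdot 10^{5}$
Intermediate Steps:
$u{\left(B \right)} = \frac{-25 + B}{-2 + B}$
$h = \frac{66961}{3}$ ($h = \frac{-25 - 4}{-2 - 4} \cdot 4618 = \frac{1}{-6} \left(-29\right) 4618 = \left(- \frac{1}{6}\right) \left(-29\right) 4618 = \frac{29}{6} \cdot 4618 = \frac{66961}{3} \approx 22320.0$)
$\left(95 - 581\right) 573 + h = \left(95 - 581\right) 573 + \frac{66961}{3} = \left(-486\right) 573 + \frac{66961}{3} = -278478 + \frac{66961}{3} = - \frac{768473}{3}$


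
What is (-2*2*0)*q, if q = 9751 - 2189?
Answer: 0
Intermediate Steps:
q = 7562
(-2*2*0)*q = (-2*2*0)*7562 = -4*0*7562 = 0*7562 = 0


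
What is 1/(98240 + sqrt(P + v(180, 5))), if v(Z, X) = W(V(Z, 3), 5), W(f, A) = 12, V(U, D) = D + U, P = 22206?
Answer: 49120/4825537691 - 23*sqrt(42)/9651075382 ≈ 1.0164e-5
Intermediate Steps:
v(Z, X) = 12
1/(98240 + sqrt(P + v(180, 5))) = 1/(98240 + sqrt(22206 + 12)) = 1/(98240 + sqrt(22218)) = 1/(98240 + 23*sqrt(42))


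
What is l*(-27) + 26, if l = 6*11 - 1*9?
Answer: -1513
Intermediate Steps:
l = 57 (l = 66 - 9 = 57)
l*(-27) + 26 = 57*(-27) + 26 = -1539 + 26 = -1513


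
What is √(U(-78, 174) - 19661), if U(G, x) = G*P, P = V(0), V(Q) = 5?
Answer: I*√20051 ≈ 141.6*I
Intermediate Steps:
P = 5
U(G, x) = 5*G (U(G, x) = G*5 = 5*G)
√(U(-78, 174) - 19661) = √(5*(-78) - 19661) = √(-390 - 19661) = √(-20051) = I*√20051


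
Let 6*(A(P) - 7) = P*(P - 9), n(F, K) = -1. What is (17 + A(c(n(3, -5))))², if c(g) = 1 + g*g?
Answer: 4225/9 ≈ 469.44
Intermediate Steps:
c(g) = 1 + g²
A(P) = 7 + P*(-9 + P)/6 (A(P) = 7 + (P*(P - 9))/6 = 7 + (P*(-9 + P))/6 = 7 + P*(-9 + P)/6)
(17 + A(c(n(3, -5))))² = (17 + (7 - 3*(1 + (-1)²)/2 + (1 + (-1)²)²/6))² = (17 + (7 - 3*(1 + 1)/2 + (1 + 1)²/6))² = (17 + (7 - 3/2*2 + (⅙)*2²))² = (17 + (7 - 3 + (⅙)*4))² = (17 + (7 - 3 + ⅔))² = (17 + 14/3)² = (65/3)² = 4225/9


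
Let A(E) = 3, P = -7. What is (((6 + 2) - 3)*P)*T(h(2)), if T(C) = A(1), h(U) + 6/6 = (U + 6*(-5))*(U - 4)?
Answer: -105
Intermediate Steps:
h(U) = -1 + (-30 + U)*(-4 + U) (h(U) = -1 + (U + 6*(-5))*(U - 4) = -1 + (U - 30)*(-4 + U) = -1 + (-30 + U)*(-4 + U))
T(C) = 3
(((6 + 2) - 3)*P)*T(h(2)) = (((6 + 2) - 3)*(-7))*3 = ((8 - 3)*(-7))*3 = (5*(-7))*3 = -35*3 = -105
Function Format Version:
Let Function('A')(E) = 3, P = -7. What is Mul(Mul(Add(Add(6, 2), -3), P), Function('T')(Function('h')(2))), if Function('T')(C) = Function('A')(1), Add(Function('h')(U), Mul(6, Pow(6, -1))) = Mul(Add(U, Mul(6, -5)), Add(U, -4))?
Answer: -105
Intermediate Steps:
Function('h')(U) = Add(-1, Mul(Add(-30, U), Add(-4, U))) (Function('h')(U) = Add(-1, Mul(Add(U, Mul(6, -5)), Add(U, -4))) = Add(-1, Mul(Add(U, -30), Add(-4, U))) = Add(-1, Mul(Add(-30, U), Add(-4, U))))
Function('T')(C) = 3
Mul(Mul(Add(Add(6, 2), -3), P), Function('T')(Function('h')(2))) = Mul(Mul(Add(Add(6, 2), -3), -7), 3) = Mul(Mul(Add(8, -3), -7), 3) = Mul(Mul(5, -7), 3) = Mul(-35, 3) = -105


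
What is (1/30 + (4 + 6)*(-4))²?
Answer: 1437601/900 ≈ 1597.3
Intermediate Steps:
(1/30 + (4 + 6)*(-4))² = (1/30 + 10*(-4))² = (1/30 - 40)² = (-1199/30)² = 1437601/900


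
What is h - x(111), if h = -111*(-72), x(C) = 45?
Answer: 7947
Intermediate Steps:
h = 7992
h - x(111) = 7992 - 1*45 = 7992 - 45 = 7947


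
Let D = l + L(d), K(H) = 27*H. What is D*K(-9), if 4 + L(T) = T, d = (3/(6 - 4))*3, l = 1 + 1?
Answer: -1215/2 ≈ -607.50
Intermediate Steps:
l = 2
d = 9/2 (d = (3/2)*3 = 9/2 ≈ 4.5000)
L(T) = -4 + T
D = 5/2 (D = 2 + (-4 + 9/2) = 2 + 1/2 = 5/2 ≈ 2.5000)
D*K(-9) = 5*(27*(-9))/2 = (5/2)*(-243) = -1215/2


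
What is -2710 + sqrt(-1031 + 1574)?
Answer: -2710 + sqrt(543) ≈ -2686.7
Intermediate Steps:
-2710 + sqrt(-1031 + 1574) = -2710 + sqrt(543)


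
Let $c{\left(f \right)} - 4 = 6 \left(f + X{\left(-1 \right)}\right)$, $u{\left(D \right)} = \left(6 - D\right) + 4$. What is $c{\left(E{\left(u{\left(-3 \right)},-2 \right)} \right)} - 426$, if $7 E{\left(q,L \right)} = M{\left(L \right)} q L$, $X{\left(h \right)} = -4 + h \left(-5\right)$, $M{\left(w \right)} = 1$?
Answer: $- \frac{3068}{7} \approx -438.29$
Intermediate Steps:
$X{\left(h \right)} = -4 - 5 h$
$u{\left(D \right)} = 10 - D$
$E{\left(q,L \right)} = \frac{L q}{7}$ ($E{\left(q,L \right)} = \frac{1 q L}{7} = \frac{1 L q}{7} = \frac{L q}{7}$)
$c{\left(f \right)} = 10 + 6 f$ ($c{\left(f \right)} = 4 + 6 \left(f - -1\right) = 4 + 6 \left(f + \left(-4 + 5\right)\right) = 4 + 6 \left(f + 1\right) = 4 + 6 \left(1 + f\right) = 4 + \left(6 + 6 f\right) = 10 + 6 f$)
$c{\left(E{\left(u{\left(-3 \right)},-2 \right)} \right)} - 426 = \left(10 + 6 \cdot \frac{1}{7} \left(-2\right) \left(10 - -3\right)\right) - 426 = \left(10 + 6 \cdot \frac{1}{7} \left(-2\right) \left(10 + 3\right)\right) - 426 = \left(10 + 6 \cdot \frac{1}{7} \left(-2\right) 13\right) - 426 = \left(10 + 6 \left(- \frac{26}{7}\right)\right) - 426 = \left(10 - \frac{156}{7}\right) - 426 = - \frac{86}{7} - 426 = - \frac{3068}{7}$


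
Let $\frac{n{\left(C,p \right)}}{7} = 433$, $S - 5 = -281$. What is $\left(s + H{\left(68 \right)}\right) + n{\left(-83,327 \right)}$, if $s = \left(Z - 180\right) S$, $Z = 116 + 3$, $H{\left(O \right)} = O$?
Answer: $19935$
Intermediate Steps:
$S = -276$ ($S = 5 - 281 = -276$)
$n{\left(C,p \right)} = 3031$ ($n{\left(C,p \right)} = 7 \cdot 433 = 3031$)
$Z = 119$
$s = 16836$ ($s = \left(119 - 180\right) \left(-276\right) = \left(-61\right) \left(-276\right) = 16836$)
$\left(s + H{\left(68 \right)}\right) + n{\left(-83,327 \right)} = \left(16836 + 68\right) + 3031 = 16904 + 3031 = 19935$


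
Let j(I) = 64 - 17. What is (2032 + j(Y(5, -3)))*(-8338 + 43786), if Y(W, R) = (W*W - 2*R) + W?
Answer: 73696392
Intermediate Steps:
Y(W, R) = W + W**2 - 2*R (Y(W, R) = (W**2 - 2*R) + W = W + W**2 - 2*R)
j(I) = 47
(2032 + j(Y(5, -3)))*(-8338 + 43786) = (2032 + 47)*(-8338 + 43786) = 2079*35448 = 73696392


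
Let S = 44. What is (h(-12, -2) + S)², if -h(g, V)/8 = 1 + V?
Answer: 2704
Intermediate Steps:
h(g, V) = -8 - 8*V (h(g, V) = -8*(1 + V) = -8 - 8*V)
(h(-12, -2) + S)² = ((-8 - 8*(-2)) + 44)² = ((-8 + 16) + 44)² = (8 + 44)² = 52² = 2704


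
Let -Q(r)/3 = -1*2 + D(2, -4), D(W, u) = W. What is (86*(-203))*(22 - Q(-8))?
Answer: -384076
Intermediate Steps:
Q(r) = 0 (Q(r) = -3*(-1*2 + 2) = -3*(-2 + 2) = -3*0 = 0)
(86*(-203))*(22 - Q(-8)) = (86*(-203))*(22 - 1*0) = -17458*(22 + 0) = -17458*22 = -384076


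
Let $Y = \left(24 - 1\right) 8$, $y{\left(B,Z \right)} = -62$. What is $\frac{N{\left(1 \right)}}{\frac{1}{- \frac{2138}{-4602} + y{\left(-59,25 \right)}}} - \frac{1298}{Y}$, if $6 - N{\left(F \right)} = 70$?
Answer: $\frac{832206235}{211692} \approx 3931.2$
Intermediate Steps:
$N{\left(F \right)} = -64$ ($N{\left(F \right)} = 6 - 70 = -64$)
$Y = 184$ ($Y = 23 \cdot 8 = 184$)
$\frac{N{\left(1 \right)}}{\frac{1}{- \frac{2138}{-4602} + y{\left(-59,25 \right)}}} - \frac{1298}{Y} = - \frac{64}{\frac{1}{- \frac{2138}{-4602} - 62}} - \frac{1298}{184} = - \frac{64}{\frac{1}{\left(-2138\right) \left(- \frac{1}{4602}\right) - 62}} - \frac{649}{92} = - \frac{64}{\frac{1}{\frac{1069}{2301} - 62}} - \frac{649}{92} = - \frac{64}{\frac{1}{- \frac{141593}{2301}}} - \frac{649}{92} = - \frac{64}{- \frac{2301}{141593}} - \frac{649}{92} = \left(-64\right) \left(- \frac{141593}{2301}\right) - \frac{649}{92} = \frac{9061952}{2301} - \frac{649}{92} = \frac{832206235}{211692}$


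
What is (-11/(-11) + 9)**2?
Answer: 100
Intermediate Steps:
(-11/(-11) + 9)**2 = (-11*(-1/11) + 9)**2 = (1 + 9)**2 = 10**2 = 100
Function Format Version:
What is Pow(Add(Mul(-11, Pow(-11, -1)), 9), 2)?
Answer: 100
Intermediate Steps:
Pow(Add(Mul(-11, Pow(-11, -1)), 9), 2) = Pow(Add(Mul(-11, Rational(-1, 11)), 9), 2) = Pow(Add(1, 9), 2) = Pow(10, 2) = 100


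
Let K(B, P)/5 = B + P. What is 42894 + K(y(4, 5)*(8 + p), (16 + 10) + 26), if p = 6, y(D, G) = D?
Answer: 43434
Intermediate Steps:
K(B, P) = 5*B + 5*P (K(B, P) = 5*(B + P) = 5*B + 5*P)
42894 + K(y(4, 5)*(8 + p), (16 + 10) + 26) = 42894 + (5*(4*(8 + 6)) + 5*((16 + 10) + 26)) = 42894 + (5*(4*14) + 5*(26 + 26)) = 42894 + (5*56 + 5*52) = 42894 + (280 + 260) = 42894 + 540 = 43434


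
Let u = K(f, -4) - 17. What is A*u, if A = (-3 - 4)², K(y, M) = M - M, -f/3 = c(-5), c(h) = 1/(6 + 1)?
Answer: -833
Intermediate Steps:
c(h) = ⅐ (c(h) = 1/7 = ⅐)
f = -3/7 (f = -3*⅐ = -3/7 ≈ -0.42857)
K(y, M) = 0
A = 49 (A = (-7)² = 49)
u = -17 (u = 0 - 17 = -17)
A*u = 49*(-17) = -833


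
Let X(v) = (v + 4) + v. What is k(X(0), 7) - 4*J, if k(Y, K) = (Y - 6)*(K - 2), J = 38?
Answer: -162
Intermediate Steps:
X(v) = 4 + 2*v (X(v) = (4 + v) + v = 4 + 2*v)
k(Y, K) = (-6 + Y)*(-2 + K)
k(X(0), 7) - 4*J = (12 - 6*7 - 2*(4 + 2*0) + 7*(4 + 2*0)) - 4*38 = (12 - 42 - 2*(4 + 0) + 7*(4 + 0)) - 152 = (12 - 42 - 2*4 + 7*4) - 152 = (12 - 42 - 8 + 28) - 152 = -10 - 152 = -162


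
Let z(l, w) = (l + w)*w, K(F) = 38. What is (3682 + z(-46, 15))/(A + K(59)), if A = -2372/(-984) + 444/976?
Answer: 96548604/1226455 ≈ 78.722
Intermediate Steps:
z(l, w) = w*(l + w)
A = 85999/30012 (A = -2372*(-1/984) + 444*(1/976) = 593/246 + 111/244 = 85999/30012 ≈ 2.8655)
(3682 + z(-46, 15))/(A + K(59)) = (3682 + 15*(-46 + 15))/(85999/30012 + 38) = (3682 + 15*(-31))/(1226455/30012) = (3682 - 465)*(30012/1226455) = 3217*(30012/1226455) = 96548604/1226455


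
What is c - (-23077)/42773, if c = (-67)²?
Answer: 192031074/42773 ≈ 4489.5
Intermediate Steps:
c = 4489
c - (-23077)/42773 = 4489 - (-23077)/42773 = 4489 - 1*(-23077/42773) = 4489 + 23077/42773 = 192031074/42773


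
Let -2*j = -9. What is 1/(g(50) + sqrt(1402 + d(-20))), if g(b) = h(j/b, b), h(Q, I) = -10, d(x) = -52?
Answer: 1/125 + 3*sqrt(6)/250 ≈ 0.037394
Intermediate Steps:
j = 9/2 (j = -1/2*(-9) = 9/2 ≈ 4.5000)
g(b) = -10
1/(g(50) + sqrt(1402 + d(-20))) = 1/(-10 + sqrt(1402 - 52)) = 1/(-10 + sqrt(1350)) = 1/(-10 + 15*sqrt(6))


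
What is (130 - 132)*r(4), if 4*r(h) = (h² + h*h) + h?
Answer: -18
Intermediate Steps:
r(h) = h²/2 + h/4 (r(h) = ((h² + h*h) + h)/4 = ((h² + h²) + h)/4 = (2*h² + h)/4 = (h + 2*h²)/4 = h²/2 + h/4)
(130 - 132)*r(4) = (130 - 132)*((¼)*4*(1 + 2*4)) = -4*(1 + 8)/2 = -4*9/2 = -2*9 = -18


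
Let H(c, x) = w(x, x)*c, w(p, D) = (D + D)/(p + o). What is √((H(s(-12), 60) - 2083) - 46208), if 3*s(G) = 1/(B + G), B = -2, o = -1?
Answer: I*√8236955839/413 ≈ 219.75*I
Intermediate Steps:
s(G) = 1/(3*(-2 + G))
w(p, D) = 2*D/(-1 + p) (w(p, D) = (D + D)/(p - 1) = (2*D)/(-1 + p) = 2*D/(-1 + p))
H(c, x) = 2*c*x/(-1 + x) (H(c, x) = (2*x/(-1 + x))*c = 2*c*x/(-1 + x))
√((H(s(-12), 60) - 2083) - 46208) = √((2*(1/(3*(-2 - 12)))*60/(-1 + 60) - 2083) - 46208) = √((2*((⅓)/(-14))*60/59 - 2083) - 46208) = √((2*((⅓)*(-1/14))*60*(1/59) - 2083) - 46208) = √((2*(-1/42)*60*(1/59) - 2083) - 46208) = √((-20/413 - 2083) - 46208) = √(-860299/413 - 46208) = √(-19944203/413) = I*√8236955839/413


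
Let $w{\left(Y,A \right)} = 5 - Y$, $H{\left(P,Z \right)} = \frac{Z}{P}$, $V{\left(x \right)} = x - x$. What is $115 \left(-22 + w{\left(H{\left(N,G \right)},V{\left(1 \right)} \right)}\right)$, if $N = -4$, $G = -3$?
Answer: $- \frac{8165}{4} \approx -2041.3$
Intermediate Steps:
$V{\left(x \right)} = 0$
$115 \left(-22 + w{\left(H{\left(N,G \right)},V{\left(1 \right)} \right)}\right) = 115 \left(-22 + \left(5 - - \frac{3}{-4}\right)\right) = 115 \left(-22 + \left(5 - \left(-3\right) \left(- \frac{1}{4}\right)\right)\right) = 115 \left(-22 + \left(5 - \frac{3}{4}\right)\right) = 115 \left(-22 + \frac{17}{4}\right) = 115 \left(- \frac{71}{4}\right) = - \frac{8165}{4}$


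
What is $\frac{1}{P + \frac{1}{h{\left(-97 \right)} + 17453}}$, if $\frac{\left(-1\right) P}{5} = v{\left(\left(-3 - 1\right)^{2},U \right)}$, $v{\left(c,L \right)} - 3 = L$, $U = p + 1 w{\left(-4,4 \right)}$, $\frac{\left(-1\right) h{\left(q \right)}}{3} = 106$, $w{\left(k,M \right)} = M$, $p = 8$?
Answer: $- \frac{17135}{1285124} \approx -0.013333$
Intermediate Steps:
$h{\left(q \right)} = -318$ ($h{\left(q \right)} = \left(-3\right) 106 = -318$)
$U = 12$ ($U = 8 + 1 \cdot 4 = 8 + 4 = 12$)
$v{\left(c,L \right)} = 3 + L$
$P = -75$ ($P = - 5 \left(3 + 12\right) = \left(-5\right) 15 = -75$)
$\frac{1}{P + \frac{1}{h{\left(-97 \right)} + 17453}} = \frac{1}{-75 + \frac{1}{-318 + 17453}} = \frac{1}{-75 + \frac{1}{17135}} = \frac{1}{- \frac{1285124}{17135}} = - \frac{17135}{1285124}$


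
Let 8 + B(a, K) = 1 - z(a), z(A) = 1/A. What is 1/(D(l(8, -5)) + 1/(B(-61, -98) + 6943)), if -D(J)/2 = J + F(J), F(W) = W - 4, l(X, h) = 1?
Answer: 423097/1692449 ≈ 0.24999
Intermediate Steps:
z(A) = 1/A
F(W) = -4 + W
B(a, K) = -7 - 1/a (B(a, K) = -8 + (1 - 1/a) = -7 - 1/a)
D(J) = 8 - 4*J (D(J) = -2*(J + (-4 + J)) = -2*(-4 + 2*J) = 8 - 4*J)
1/(D(l(8, -5)) + 1/(B(-61, -98) + 6943)) = 1/((8 - 4*1) + 1/((-7 - 1/(-61)) + 6943)) = 1/((8 - 4) + 1/((-7 - 1*(-1/61)) + 6943)) = 1/(4 + 1/((-7 + 1/61) + 6943)) = 1/(4 + 1/(-426/61 + 6943)) = 1/(4 + 1/(423097/61)) = 1/(4 + 61/423097) = 1/(1692449/423097) = 423097/1692449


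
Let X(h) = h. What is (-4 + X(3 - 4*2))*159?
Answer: -1431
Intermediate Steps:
(-4 + X(3 - 4*2))*159 = (-4 + (3 - 4*2))*159 = (-4 + (3 - 8))*159 = (-4 - 5)*159 = -9*159 = -1431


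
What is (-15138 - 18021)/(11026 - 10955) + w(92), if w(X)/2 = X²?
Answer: 1168729/71 ≈ 16461.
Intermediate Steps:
w(X) = 2*X²
(-15138 - 18021)/(11026 - 10955) + w(92) = (-15138 - 18021)/(11026 - 10955) + 2*92² = -33159/71 + 2*8464 = -33159*1/71 + 16928 = -33159/71 + 16928 = 1168729/71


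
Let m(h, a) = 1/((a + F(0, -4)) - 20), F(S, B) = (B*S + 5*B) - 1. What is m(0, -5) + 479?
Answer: 22033/46 ≈ 478.98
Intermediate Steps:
F(S, B) = -1 + 5*B + B*S (F(S, B) = (5*B + B*S) - 1 = -1 + 5*B + B*S)
m(h, a) = 1/(-41 + a) (m(h, a) = 1/((a + (-1 + 5*(-4) - 4*0)) - 20) = 1/((a + (-1 - 20 + 0)) - 20) = 1/((a - 21) - 20) = 1/((-21 + a) - 20) = 1/(-41 + a))
m(0, -5) + 479 = 1/(-41 - 5) + 479 = 1/(-46) + 479 = -1/46 + 479 = 22033/46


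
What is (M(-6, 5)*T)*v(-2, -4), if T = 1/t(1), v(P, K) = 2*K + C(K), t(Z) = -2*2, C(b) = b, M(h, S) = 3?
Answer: 9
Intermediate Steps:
t(Z) = -4
v(P, K) = 3*K (v(P, K) = 2*K + K = 3*K)
T = -¼ (T = 1/(-4) = -¼ ≈ -0.25000)
(M(-6, 5)*T)*v(-2, -4) = (3*(-¼))*(3*(-4)) = -¾*(-12) = 9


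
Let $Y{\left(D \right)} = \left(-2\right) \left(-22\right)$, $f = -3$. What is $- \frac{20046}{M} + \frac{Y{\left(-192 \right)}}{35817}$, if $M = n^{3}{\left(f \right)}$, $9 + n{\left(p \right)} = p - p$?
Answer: $\frac{79779962}{2901177} \approx 27.499$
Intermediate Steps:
$n{\left(p \right)} = -9$ ($n{\left(p \right)} = -9 + \left(p - p\right) = -9 + 0 = -9$)
$Y{\left(D \right)} = 44$
$M = -729$ ($M = \left(-9\right)^{3} = -729$)
$- \frac{20046}{M} + \frac{Y{\left(-192 \right)}}{35817} = - \frac{20046}{-729} + \frac{44}{35817} = \left(-20046\right) \left(- \frac{1}{729}\right) + 44 \cdot \frac{1}{35817} = \frac{6682}{243} + \frac{44}{35817} = \frac{79779962}{2901177}$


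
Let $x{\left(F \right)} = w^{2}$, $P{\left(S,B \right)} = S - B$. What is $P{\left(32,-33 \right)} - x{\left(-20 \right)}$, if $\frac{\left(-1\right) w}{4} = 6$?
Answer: $-511$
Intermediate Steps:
$w = -24$ ($w = \left(-4\right) 6 = -24$)
$x{\left(F \right)} = 576$ ($x{\left(F \right)} = \left(-24\right)^{2} = 576$)
$P{\left(32,-33 \right)} - x{\left(-20 \right)} = \left(32 - -33\right) - 576 = \left(32 + 33\right) - 576 = 65 - 576 = -511$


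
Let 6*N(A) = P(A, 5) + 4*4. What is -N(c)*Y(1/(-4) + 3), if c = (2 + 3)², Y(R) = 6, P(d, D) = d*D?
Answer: -141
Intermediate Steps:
P(d, D) = D*d
c = 25 (c = 5² = 25)
N(A) = 8/3 + 5*A/6 (N(A) = (5*A + 4*4)/6 = (5*A + 16)/6 = (16 + 5*A)/6 = 8/3 + 5*A/6)
-N(c)*Y(1/(-4) + 3) = -(8/3 + (⅚)*25)*6 = -(8/3 + 125/6)*6 = -47*6/2 = -1*141 = -141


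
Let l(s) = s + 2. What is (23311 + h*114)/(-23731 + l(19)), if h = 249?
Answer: -51697/23710 ≈ -2.1804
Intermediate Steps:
l(s) = 2 + s
(23311 + h*114)/(-23731 + l(19)) = (23311 + 249*114)/(-23731 + (2 + 19)) = (23311 + 28386)/(-23731 + 21) = 51697/(-23710) = 51697*(-1/23710) = -51697/23710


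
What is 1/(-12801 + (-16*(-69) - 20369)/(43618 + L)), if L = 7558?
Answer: -51176/655123241 ≈ -7.8117e-5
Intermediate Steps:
1/(-12801 + (-16*(-69) - 20369)/(43618 + L)) = 1/(-12801 + (-16*(-69) - 20369)/(43618 + 7558)) = 1/(-12801 + (1104 - 20369)/51176) = 1/(-12801 - 19265*1/51176) = 1/(-12801 - 19265/51176) = 1/(-655123241/51176) = -51176/655123241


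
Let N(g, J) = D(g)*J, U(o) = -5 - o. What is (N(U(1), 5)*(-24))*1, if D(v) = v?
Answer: 720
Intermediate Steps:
N(g, J) = J*g (N(g, J) = g*J = J*g)
(N(U(1), 5)*(-24))*1 = ((5*(-5 - 1*1))*(-24))*1 = ((5*(-5 - 1))*(-24))*1 = ((5*(-6))*(-24))*1 = -30*(-24)*1 = 720*1 = 720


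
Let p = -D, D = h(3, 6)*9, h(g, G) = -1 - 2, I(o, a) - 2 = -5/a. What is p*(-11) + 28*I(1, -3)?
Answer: -583/3 ≈ -194.33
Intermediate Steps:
I(o, a) = 2 - 5/a
h(g, G) = -3
D = -27 (D = -3*9 = -27)
p = 27 (p = -1*(-27) = 27)
p*(-11) + 28*I(1, -3) = 27*(-11) + 28*(2 - 5/(-3)) = -297 + 28*(2 - 5*(-1/3)) = -297 + 28*(2 + 5/3) = -297 + 28*(11/3) = -297 + 308/3 = -583/3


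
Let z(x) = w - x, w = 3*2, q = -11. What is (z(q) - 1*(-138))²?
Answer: 24025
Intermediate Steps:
w = 6
z(x) = 6 - x
(z(q) - 1*(-138))² = ((6 - 1*(-11)) - 1*(-138))² = ((6 + 11) + 138)² = (17 + 138)² = 155² = 24025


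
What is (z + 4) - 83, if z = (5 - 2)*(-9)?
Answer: -106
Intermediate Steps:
z = -27 (z = 3*(-9) = -27)
(z + 4) - 83 = (-27 + 4) - 83 = -23 - 83 = -106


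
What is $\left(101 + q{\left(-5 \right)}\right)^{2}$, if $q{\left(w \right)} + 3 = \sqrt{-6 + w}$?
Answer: $\left(98 + i \sqrt{11}\right)^{2} \approx 9593.0 + 650.06 i$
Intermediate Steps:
$q{\left(w \right)} = -3 + \sqrt{-6 + w}$
$\left(101 + q{\left(-5 \right)}\right)^{2} = \left(101 - \left(3 - \sqrt{-6 - 5}\right)\right)^{2} = \left(101 - \left(3 - \sqrt{-11}\right)\right)^{2} = \left(101 - \left(3 - i \sqrt{11}\right)\right)^{2} = \left(98 + i \sqrt{11}\right)^{2}$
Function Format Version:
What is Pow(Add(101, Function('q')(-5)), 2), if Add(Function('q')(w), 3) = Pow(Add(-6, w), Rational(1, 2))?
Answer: Pow(Add(98, Mul(I, Pow(11, Rational(1, 2)))), 2) ≈ Add(9593.0, Mul(650.06, I))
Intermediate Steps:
Function('q')(w) = Add(-3, Pow(Add(-6, w), Rational(1, 2)))
Pow(Add(101, Function('q')(-5)), 2) = Pow(Add(101, Add(-3, Pow(Add(-6, -5), Rational(1, 2)))), 2) = Pow(Add(101, Add(-3, Pow(-11, Rational(1, 2)))), 2) = Pow(Add(101, Add(-3, Mul(I, Pow(11, Rational(1, 2))))), 2) = Pow(Add(98, Mul(I, Pow(11, Rational(1, 2)))), 2)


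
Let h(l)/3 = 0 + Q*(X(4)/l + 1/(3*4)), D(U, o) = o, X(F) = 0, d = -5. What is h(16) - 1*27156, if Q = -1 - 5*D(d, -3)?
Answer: -54305/2 ≈ -27153.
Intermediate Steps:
Q = 14 (Q = -1 - 5*(-3) = -1 + 15 = 14)
h(l) = 7/2 (h(l) = 3*(0 + 14*(0/l + 1/(3*4))) = 3*(0 + 14*(0 + (⅓)*(¼))) = 3*(0 + 14*(0 + 1/12)) = 3*(0 + 14*(1/12)) = 3*(0 + 7/6) = 3*(7/6) = 7/2)
h(16) - 1*27156 = 7/2 - 1*27156 = 7/2 - 27156 = -54305/2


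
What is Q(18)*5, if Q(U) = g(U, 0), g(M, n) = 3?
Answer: 15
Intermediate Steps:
Q(U) = 3
Q(18)*5 = 3*5 = 15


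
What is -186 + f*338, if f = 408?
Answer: 137718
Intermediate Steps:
-186 + f*338 = -186 + 408*338 = -186 + 137904 = 137718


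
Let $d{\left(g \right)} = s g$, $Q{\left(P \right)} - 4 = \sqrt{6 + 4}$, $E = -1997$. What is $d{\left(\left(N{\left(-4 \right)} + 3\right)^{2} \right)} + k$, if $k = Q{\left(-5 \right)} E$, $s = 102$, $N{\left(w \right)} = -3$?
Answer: $-7988 - 1997 \sqrt{10} \approx -14303.0$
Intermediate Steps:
$Q{\left(P \right)} = 4 + \sqrt{10}$ ($Q{\left(P \right)} = 4 + \sqrt{6 + 4} = 4 + \sqrt{10}$)
$d{\left(g \right)} = 102 g$
$k = -7988 - 1997 \sqrt{10}$ ($k = \left(4 + \sqrt{10}\right) \left(-1997\right) = -7988 - 1997 \sqrt{10} \approx -14303.0$)
$d{\left(\left(N{\left(-4 \right)} + 3\right)^{2} \right)} + k = 102 \left(-3 + 3\right)^{2} - \left(7988 + 1997 \sqrt{10}\right) = 102 \cdot 0^{2} - \left(7988 + 1997 \sqrt{10}\right) = 102 \cdot 0 - \left(7988 + 1997 \sqrt{10}\right) = 0 - \left(7988 + 1997 \sqrt{10}\right) = -7988 - 1997 \sqrt{10}$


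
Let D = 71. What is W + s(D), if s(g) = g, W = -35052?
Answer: -34981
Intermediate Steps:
W + s(D) = -35052 + 71 = -34981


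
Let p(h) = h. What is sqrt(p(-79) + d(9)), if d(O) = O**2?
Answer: sqrt(2) ≈ 1.4142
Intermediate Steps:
sqrt(p(-79) + d(9)) = sqrt(-79 + 9**2) = sqrt(-79 + 81) = sqrt(2)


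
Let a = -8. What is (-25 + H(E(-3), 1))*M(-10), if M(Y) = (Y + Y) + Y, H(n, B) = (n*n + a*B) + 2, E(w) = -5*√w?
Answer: 3180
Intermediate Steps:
H(n, B) = 2 + n² - 8*B (H(n, B) = (n*n - 8*B) + 2 = (n² - 8*B) + 2 = 2 + n² - 8*B)
M(Y) = 3*Y (M(Y) = 2*Y + Y = 3*Y)
(-25 + H(E(-3), 1))*M(-10) = (-25 + (2 + (-5*I*√3)² - 8*1))*(3*(-10)) = (-25 + (2 + (-5*I*√3)² - 8))*(-30) = (-25 + (2 - 75 - 8))*(-30) = (-25 - 81)*(-30) = -106*(-30) = 3180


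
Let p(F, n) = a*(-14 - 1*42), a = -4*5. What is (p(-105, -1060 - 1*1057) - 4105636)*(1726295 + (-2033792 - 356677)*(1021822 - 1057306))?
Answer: -348166096272462156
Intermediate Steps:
a = -20
p(F, n) = 1120 (p(F, n) = -20*(-14 - 1*42) = -20*(-14 - 42) = -20*(-56) = 1120)
(p(-105, -1060 - 1*1057) - 4105636)*(1726295 + (-2033792 - 356677)*(1021822 - 1057306)) = (1120 - 4105636)*(1726295 + (-2033792 - 356677)*(1021822 - 1057306)) = -4104516*(1726295 - 2390469*(-35484)) = -4104516*(1726295 + 84823401996) = -4104516*84825128291 = -348166096272462156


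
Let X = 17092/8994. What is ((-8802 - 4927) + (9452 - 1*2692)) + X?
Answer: -31331047/4497 ≈ -6967.1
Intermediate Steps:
X = 8546/4497 (X = 17092*(1/8994) = 8546/4497 ≈ 1.9004)
((-8802 - 4927) + (9452 - 1*2692)) + X = ((-8802 - 4927) + (9452 - 1*2692)) + 8546/4497 = (-13729 + (9452 - 2692)) + 8546/4497 = (-13729 + 6760) + 8546/4497 = -6969 + 8546/4497 = -31331047/4497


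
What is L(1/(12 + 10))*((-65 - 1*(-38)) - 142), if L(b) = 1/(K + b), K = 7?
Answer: -3718/155 ≈ -23.987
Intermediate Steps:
L(b) = 1/(7 + b)
L(1/(12 + 10))*((-65 - 1*(-38)) - 142) = ((-65 - 1*(-38)) - 142)/(7 + 1/(12 + 10)) = ((-65 + 38) - 142)/(7 + 1/22) = (-27 - 142)/(7 + 1/22) = -169/(155/22) = (22/155)*(-169) = -3718/155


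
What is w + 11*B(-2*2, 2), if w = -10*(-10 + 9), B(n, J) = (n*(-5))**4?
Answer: 1760010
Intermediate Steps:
B(n, J) = 625*n**4 (B(n, J) = (-5*n)**4 = 625*n**4)
w = 10 (w = -10*(-1) = 10)
w + 11*B(-2*2, 2) = 10 + 11*(625*(-2*2)**4) = 10 + 11*(625*(-4)**4) = 10 + 11*(625*256) = 10 + 11*160000 = 10 + 1760000 = 1760010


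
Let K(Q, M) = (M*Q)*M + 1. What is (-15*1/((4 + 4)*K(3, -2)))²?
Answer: 225/10816 ≈ 0.020803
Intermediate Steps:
K(Q, M) = 1 + Q*M² (K(Q, M) = Q*M² + 1 = 1 + Q*M²)
(-15*1/((4 + 4)*K(3, -2)))² = (-15*1/((1 + 3*(-2)²)*(4 + 4)))² = (-15*1/(8*(1 + 3*4)))² = (-15*1/(8*(1 + 12)))² = (-15/(8*13))² = (-15/104)² = 225/10816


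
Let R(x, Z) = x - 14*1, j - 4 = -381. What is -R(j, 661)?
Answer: 391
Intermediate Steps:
j = -377 (j = 4 - 381 = -377)
R(x, Z) = -14 + x (R(x, Z) = x - 14 = -14 + x)
-R(j, 661) = -(-14 - 377) = -1*(-391) = 391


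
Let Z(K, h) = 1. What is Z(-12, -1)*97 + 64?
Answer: 161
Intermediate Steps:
Z(-12, -1)*97 + 64 = 1*97 + 64 = 97 + 64 = 161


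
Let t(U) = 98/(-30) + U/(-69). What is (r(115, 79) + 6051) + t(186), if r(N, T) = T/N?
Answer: 417155/69 ≈ 6045.7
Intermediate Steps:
t(U) = -49/15 - U/69 (t(U) = 98*(-1/30) + U*(-1/69) = -49/15 - U/69)
(r(115, 79) + 6051) + t(186) = (79/115 + 6051) + (-49/15 - 1/69*186) = (79*(1/115) + 6051) + (-49/15 - 62/23) = (79/115 + 6051) - 2057/345 = 695944/115 - 2057/345 = 417155/69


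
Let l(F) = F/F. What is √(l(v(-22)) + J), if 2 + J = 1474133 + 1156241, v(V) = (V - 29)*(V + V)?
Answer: √2630373 ≈ 1621.8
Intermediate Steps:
v(V) = 2*V*(-29 + V) (v(V) = (-29 + V)*(2*V) = 2*V*(-29 + V))
l(F) = 1
J = 2630372 (J = -2 + (1474133 + 1156241) = -2 + 2630374 = 2630372)
√(l(v(-22)) + J) = √(1 + 2630372) = √2630373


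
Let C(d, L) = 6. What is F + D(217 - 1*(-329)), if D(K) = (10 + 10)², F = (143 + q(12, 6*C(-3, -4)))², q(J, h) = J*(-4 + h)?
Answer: 278129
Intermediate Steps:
F = 277729 (F = (143 + 12*(-4 + 6*6))² = (143 + 12*(-4 + 36))² = (143 + 12*32)² = (143 + 384)² = 527² = 277729)
D(K) = 400 (D(K) = 20² = 400)
F + D(217 - 1*(-329)) = 277729 + 400 = 278129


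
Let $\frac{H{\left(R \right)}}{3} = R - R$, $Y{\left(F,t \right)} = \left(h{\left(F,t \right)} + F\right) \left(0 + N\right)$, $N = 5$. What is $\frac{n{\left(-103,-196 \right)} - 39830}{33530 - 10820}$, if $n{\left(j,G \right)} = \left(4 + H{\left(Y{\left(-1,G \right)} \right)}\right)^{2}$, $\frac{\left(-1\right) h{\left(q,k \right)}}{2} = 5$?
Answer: $- \frac{19907}{11355} \approx -1.7531$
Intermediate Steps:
$h{\left(q,k \right)} = -10$ ($h{\left(q,k \right)} = \left(-2\right) 5 = -10$)
$Y{\left(F,t \right)} = -50 + 5 F$ ($Y{\left(F,t \right)} = \left(-10 + F\right) \left(0 + 5\right) = \left(-10 + F\right) 5 = -50 + 5 F$)
$H{\left(R \right)} = 0$ ($H{\left(R \right)} = 3 \left(R - R\right) = 3 \cdot 0 = 0$)
$n{\left(j,G \right)} = 16$ ($n{\left(j,G \right)} = \left(4 + 0\right)^{2} = 4^{2} = 16$)
$\frac{n{\left(-103,-196 \right)} - 39830}{33530 - 10820} = \frac{16 - 39830}{33530 - 10820} = - \frac{39814}{22710} = \left(-39814\right) \frac{1}{22710} = - \frac{19907}{11355}$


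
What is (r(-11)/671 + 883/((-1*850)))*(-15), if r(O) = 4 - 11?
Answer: 1795329/114070 ≈ 15.739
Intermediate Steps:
r(O) = -7
(r(-11)/671 + 883/((-1*850)))*(-15) = (-7/671 + 883/((-1*850)))*(-15) = (-7*1/671 + 883/(-850))*(-15) = (-7/671 + 883*(-1/850))*(-15) = (-7/671 - 883/850)*(-15) = -598443/570350*(-15) = 1795329/114070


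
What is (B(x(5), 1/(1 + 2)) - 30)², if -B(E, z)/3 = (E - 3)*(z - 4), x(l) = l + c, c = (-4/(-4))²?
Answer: 9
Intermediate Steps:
c = 1 (c = (-4*(-¼))² = 1² = 1)
x(l) = 1 + l (x(l) = l + 1 = 1 + l)
B(E, z) = -3*(-4 + z)*(-3 + E) (B(E, z) = -3*(E - 3)*(z - 4) = -3*(-3 + E)*(-4 + z) = -3*(-4 + z)*(-3 + E))
(B(x(5), 1/(1 + 2)) - 30)² = ((-36 + 9/(1 + 2) + 12*(1 + 5) - 3*(1 + 5)/(1 + 2)) - 30)² = ((-36 + 9/3 + 12*6 - 3*6/3) - 30)² = ((-36 + 9*(⅓) + 72 - 3*6*⅓) - 30)² = ((-36 + 3 + 72 - 6) - 30)² = (33 - 30)² = 3² = 9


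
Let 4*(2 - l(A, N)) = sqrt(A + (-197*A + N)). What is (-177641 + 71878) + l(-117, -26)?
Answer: -105761 - sqrt(22906)/4 ≈ -1.0580e+5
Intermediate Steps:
l(A, N) = 2 - sqrt(N - 196*A)/4 (l(A, N) = 2 - sqrt(A + (-197*A + N))/4 = 2 - sqrt(A + (N - 197*A))/4 = 2 - sqrt(N - 196*A)/4)
(-177641 + 71878) + l(-117, -26) = (-177641 + 71878) + (2 - sqrt(-26 - 196*(-117))/4) = -105763 + (2 - sqrt(-26 + 22932)/4) = -105763 + (2 - sqrt(22906)/4) = -105761 - sqrt(22906)/4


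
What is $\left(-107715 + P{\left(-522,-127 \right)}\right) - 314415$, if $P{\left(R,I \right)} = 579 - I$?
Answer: $-421424$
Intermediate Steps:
$\left(-107715 + P{\left(-522,-127 \right)}\right) - 314415 = \left(-107715 + \left(579 - -127\right)\right) - 314415 = \left(-107715 + \left(579 + 127\right)\right) - 314415 = \left(-107715 + 706\right) - 314415 = -107009 - 314415 = -421424$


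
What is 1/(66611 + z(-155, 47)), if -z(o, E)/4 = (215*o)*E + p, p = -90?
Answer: 1/6332071 ≈ 1.5793e-7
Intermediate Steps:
z(o, E) = 360 - 860*E*o (z(o, E) = -4*((215*o)*E - 90) = -4*(215*E*o - 90) = -4*(-90 + 215*E*o) = 360 - 860*E*o)
1/(66611 + z(-155, 47)) = 1/(66611 + (360 - 860*47*(-155))) = 1/(66611 + (360 + 6265100)) = 1/(66611 + 6265460) = 1/6332071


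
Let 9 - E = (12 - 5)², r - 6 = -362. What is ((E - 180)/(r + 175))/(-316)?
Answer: -55/14299 ≈ -0.0038464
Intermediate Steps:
r = -356 (r = 6 - 362 = -356)
E = -40 (E = 9 - (12 - 5)² = 9 - 1*7² = 9 - 1*49 = 9 - 49 = -40)
((E - 180)/(r + 175))/(-316) = ((-40 - 180)/(-356 + 175))/(-316) = -220/(-181)*(-1/316) = -220*(-1/181)*(-1/316) = (220/181)*(-1/316) = -55/14299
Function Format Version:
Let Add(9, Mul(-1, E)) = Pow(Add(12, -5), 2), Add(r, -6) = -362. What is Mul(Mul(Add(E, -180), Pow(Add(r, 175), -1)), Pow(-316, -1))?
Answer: Rational(-55, 14299) ≈ -0.0038464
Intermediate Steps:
r = -356 (r = Add(6, -362) = -356)
E = -40 (E = Add(9, Mul(-1, Pow(Add(12, -5), 2))) = Add(9, Mul(-1, Pow(7, 2))) = Add(9, Mul(-1, 49)) = Add(9, -49) = -40)
Mul(Mul(Add(E, -180), Pow(Add(r, 175), -1)), Pow(-316, -1)) = Mul(Mul(Add(-40, -180), Pow(Add(-356, 175), -1)), Pow(-316, -1)) = Mul(Mul(-220, Pow(-181, -1)), Rational(-1, 316)) = Mul(Mul(-220, Rational(-1, 181)), Rational(-1, 316)) = Mul(Rational(220, 181), Rational(-1, 316)) = Rational(-55, 14299)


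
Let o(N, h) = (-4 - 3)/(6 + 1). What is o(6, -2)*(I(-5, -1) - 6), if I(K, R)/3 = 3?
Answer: -3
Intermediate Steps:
I(K, R) = 9 (I(K, R) = 3*3 = 9)
o(N, h) = -1 (o(N, h) = -7/7 = -7*⅐ = -1)
o(6, -2)*(I(-5, -1) - 6) = -(9 - 6) = -1*3 = -3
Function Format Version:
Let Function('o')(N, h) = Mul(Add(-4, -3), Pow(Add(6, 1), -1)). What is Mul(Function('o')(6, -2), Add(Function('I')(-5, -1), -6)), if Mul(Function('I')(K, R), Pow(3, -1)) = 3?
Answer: -3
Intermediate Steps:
Function('I')(K, R) = 9 (Function('I')(K, R) = Mul(3, 3) = 9)
Function('o')(N, h) = -1 (Function('o')(N, h) = Mul(-7, Pow(7, -1)) = Mul(-7, Rational(1, 7)) = -1)
Mul(Function('o')(6, -2), Add(Function('I')(-5, -1), -6)) = Mul(-1, Add(9, -6)) = Mul(-1, 3) = -3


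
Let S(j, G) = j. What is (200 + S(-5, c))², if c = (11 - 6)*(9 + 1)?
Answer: 38025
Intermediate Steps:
c = 50 (c = 5*10 = 50)
(200 + S(-5, c))² = (200 - 5)² = 195² = 38025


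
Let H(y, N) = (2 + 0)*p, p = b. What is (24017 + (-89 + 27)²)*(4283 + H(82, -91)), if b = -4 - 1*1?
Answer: 119050053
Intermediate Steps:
b = -5 (b = -4 - 1 = -5)
p = -5
H(y, N) = -10 (H(y, N) = (2 + 0)*(-5) = 2*(-5) = -10)
(24017 + (-89 + 27)²)*(4283 + H(82, -91)) = (24017 + (-89 + 27)²)*(4283 - 10) = (24017 + (-62)²)*4273 = (24017 + 3844)*4273 = 27861*4273 = 119050053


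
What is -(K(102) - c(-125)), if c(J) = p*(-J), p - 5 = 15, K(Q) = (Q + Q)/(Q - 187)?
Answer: 12512/5 ≈ 2502.4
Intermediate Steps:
K(Q) = 2*Q/(-187 + Q) (K(Q) = (2*Q)/(-187 + Q) = 2*Q/(-187 + Q))
p = 20 (p = 5 + 15 = 20)
c(J) = -20*J (c(J) = 20*(-J) = -20*J)
-(K(102) - c(-125)) = -(2*102/(-187 + 102) - (-20)*(-125)) = -(2*102/(-85) - 1*2500) = -(2*102*(-1/85) - 2500) = -(-12/5 - 2500) = -1*(-12512/5) = 12512/5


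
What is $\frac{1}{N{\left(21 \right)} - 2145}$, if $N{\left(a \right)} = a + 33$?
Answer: $- \frac{1}{2091} \approx -0.00047824$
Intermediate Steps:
$N{\left(a \right)} = 33 + a$
$\frac{1}{N{\left(21 \right)} - 2145} = \frac{1}{\left(33 + 21\right) - 2145} = \frac{1}{54 - 2145} = \frac{1}{-2091} = - \frac{1}{2091}$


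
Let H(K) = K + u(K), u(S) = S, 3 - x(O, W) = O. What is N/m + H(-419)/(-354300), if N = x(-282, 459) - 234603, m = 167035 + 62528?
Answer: -4601471867/4518565050 ≈ -1.0183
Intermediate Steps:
x(O, W) = 3 - O
m = 229563
H(K) = 2*K (H(K) = K + K = 2*K)
N = -234318 (N = (3 - 1*(-282)) - 234603 = (3 + 282) - 234603 = 285 - 234603 = -234318)
N/m + H(-419)/(-354300) = -234318/229563 + (2*(-419))/(-354300) = -234318*1/229563 - 838*(-1/354300) = -78106/76521 + 419/177150 = -4601471867/4518565050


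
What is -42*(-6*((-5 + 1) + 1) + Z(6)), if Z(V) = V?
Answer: -1008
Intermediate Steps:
-42*(-6*((-5 + 1) + 1) + Z(6)) = -42*(-6*((-5 + 1) + 1) + 6) = -42*(-6*(-4 + 1) + 6) = -42*(-6*(-3) + 6) = -42*(18 + 6) = -42*24 = -1008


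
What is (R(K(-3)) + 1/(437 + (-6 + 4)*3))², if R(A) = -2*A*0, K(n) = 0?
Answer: 1/185761 ≈ 5.3833e-6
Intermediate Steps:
R(A) = 0
(R(K(-3)) + 1/(437 + (-6 + 4)*3))² = (0 + 1/(437 + (-6 + 4)*3))² = (0 + 1/(437 - 2*3))² = (0 + 1/(437 - 6))² = (0 + 1/431)² = (1/431)² = 1/185761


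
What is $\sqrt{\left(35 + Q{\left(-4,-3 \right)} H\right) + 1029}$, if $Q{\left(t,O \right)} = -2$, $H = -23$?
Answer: $\sqrt{1110} \approx 33.317$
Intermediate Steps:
$\sqrt{\left(35 + Q{\left(-4,-3 \right)} H\right) + 1029} = \sqrt{\left(35 - -46\right) + 1029} = \sqrt{\left(35 + 46\right) + 1029} = \sqrt{81 + 1029} = \sqrt{1110}$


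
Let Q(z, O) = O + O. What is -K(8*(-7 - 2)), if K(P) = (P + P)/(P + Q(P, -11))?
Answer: -72/47 ≈ -1.5319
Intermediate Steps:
Q(z, O) = 2*O
K(P) = 2*P/(-22 + P) (K(P) = (P + P)/(P + 2*(-11)) = (2*P)/(P - 22) = (2*P)/(-22 + P) = 2*P/(-22 + P))
-K(8*(-7 - 2)) = -2*8*(-7 - 2)/(-22 + 8*(-7 - 2)) = -2*8*(-9)/(-22 + 8*(-9)) = -2*(-72)/(-22 - 72) = -2*(-72)/(-94) = -2*(-72)*(-1)/94 = -1*72/47 = -72/47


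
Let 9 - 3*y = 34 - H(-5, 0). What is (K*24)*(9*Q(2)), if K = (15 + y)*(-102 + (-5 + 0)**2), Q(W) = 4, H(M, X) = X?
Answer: -443520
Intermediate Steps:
y = -25/3 (y = 3 - (34 - 1*0)/3 = 3 - (34 + 0)/3 = 3 - 1/3*34 = 3 - 34/3 = -25/3 ≈ -8.3333)
K = -1540/3 (K = (15 - 25/3)*(-102 + (-5 + 0)**2) = 20*(-102 + (-5)**2)/3 = 20*(-102 + 25)/3 = (20/3)*(-77) = -1540/3 ≈ -513.33)
(K*24)*(9*Q(2)) = (-1540/3*24)*(9*4) = -12320*36 = -443520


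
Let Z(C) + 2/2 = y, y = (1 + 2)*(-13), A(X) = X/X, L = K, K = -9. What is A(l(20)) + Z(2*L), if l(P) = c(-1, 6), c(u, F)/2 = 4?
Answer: -39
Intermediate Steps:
c(u, F) = 8 (c(u, F) = 2*4 = 8)
l(P) = 8
L = -9
A(X) = 1
y = -39 (y = 3*(-13) = -39)
Z(C) = -40 (Z(C) = -1 - 39 = -40)
A(l(20)) + Z(2*L) = 1 - 40 = -39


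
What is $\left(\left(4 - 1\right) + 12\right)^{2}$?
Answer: $225$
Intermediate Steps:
$\left(\left(4 - 1\right) + 12\right)^{2} = \left(3 + 12\right)^{2} = 15^{2} = 225$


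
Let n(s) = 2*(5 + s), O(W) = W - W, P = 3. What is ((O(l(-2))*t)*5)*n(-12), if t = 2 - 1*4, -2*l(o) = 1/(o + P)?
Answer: 0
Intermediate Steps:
l(o) = -1/(2*(3 + o)) (l(o) = -1/(2*(o + 3)) = -1/(2*(3 + o)))
O(W) = 0
t = -2 (t = 2 - 4 = -2)
n(s) = 10 + 2*s
((O(l(-2))*t)*5)*n(-12) = ((0*(-2))*5)*(10 + 2*(-12)) = (0*5)*(10 - 24) = 0*(-14) = 0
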